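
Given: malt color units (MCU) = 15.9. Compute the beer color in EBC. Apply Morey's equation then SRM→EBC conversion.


SRM = 1.4922·MCU^0.6859;  EBC = SRM·1.97
SRM = 1.4922·15.9^0.6859 = 9.9510
EBC = 9.9510·1.97

19.6034 EBC


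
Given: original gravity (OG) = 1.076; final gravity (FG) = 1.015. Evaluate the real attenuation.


AA = (OG−FG)/(OG−1)·100;  RA = AA·0.8192
AA = (1.076 − 1.015)/(1.076 − 1)·100 = 80.2632
RA = 80.2632·0.8192

65.7516 %


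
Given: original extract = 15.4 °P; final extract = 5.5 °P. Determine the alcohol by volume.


SG = 259/(259 − P);  ABV = (OG − FG)·131.25
OG = 259/(259 − 15.4) = 1.0632
FG = 259/(259 − 5.5) = 1.0217
ABV = (1.0632 − 1.0217)·131.25

5.4498 % ABV


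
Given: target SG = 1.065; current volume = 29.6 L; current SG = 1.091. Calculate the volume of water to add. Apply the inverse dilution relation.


V_water = V·((SG_curr − 1)/(SG_target − 1) − 1)
V_water = 29.6·((1.091 − 1)/(1.065 − 1) − 1)

11.8400 L


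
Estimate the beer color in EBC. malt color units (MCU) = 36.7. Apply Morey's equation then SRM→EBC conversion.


SRM = 1.4922·MCU^0.6859;  EBC = SRM·1.97
SRM = 1.4922·36.7^0.6859 = 17.6617
EBC = 17.6617·1.97

34.7935 EBC


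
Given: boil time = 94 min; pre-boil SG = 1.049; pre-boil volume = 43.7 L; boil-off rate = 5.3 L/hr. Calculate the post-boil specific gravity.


V_post = V_pre − rate·(t/60);  SG_post = 1 + (SG_pre−1)·V_pre/V_post
V_post = 43.7 − 5.3·(94/60) = 35.3967
SG_post = 1 + (1.049 − 1)·43.7/35.3967

1.0605


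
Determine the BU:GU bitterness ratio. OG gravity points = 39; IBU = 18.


BU:GU = IBU / OG_points
BU:GU = 18 / 39

0.4615


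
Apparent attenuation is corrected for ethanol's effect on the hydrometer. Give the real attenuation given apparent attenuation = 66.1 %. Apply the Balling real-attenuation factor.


RA = AA · 0.8192
RA = 66.1 · 0.8192

54.1491 %


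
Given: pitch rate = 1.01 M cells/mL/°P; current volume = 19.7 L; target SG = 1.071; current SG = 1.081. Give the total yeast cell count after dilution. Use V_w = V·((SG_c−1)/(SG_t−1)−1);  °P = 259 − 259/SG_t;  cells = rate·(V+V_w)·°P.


V_w = 19.7·((1.081−1)/(1.071−1)−1) = 2.7746
V_final = 19.7 + 2.7746 = 22.4746
°P = 259 − 259/1.071 = 17.1699
cells = 1.01·22.4746·17.1699

389.7471 billion cells


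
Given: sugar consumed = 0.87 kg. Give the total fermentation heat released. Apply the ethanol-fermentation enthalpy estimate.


Q = m_sugar · 590 kJ/kg
Q = 0.87 · 590

513.3000 kJ


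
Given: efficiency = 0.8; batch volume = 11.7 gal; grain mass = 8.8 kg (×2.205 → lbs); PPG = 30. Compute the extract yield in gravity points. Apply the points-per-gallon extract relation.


points = lbs × PPG × eff / vol
lbs = 8.8 × 2.205 = 19.4040
points = 19.4040 × 30 × 0.8 / 11.7

39.8031 points


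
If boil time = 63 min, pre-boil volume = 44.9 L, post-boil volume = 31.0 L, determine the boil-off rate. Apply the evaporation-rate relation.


rate = (V_pre − V_post) / (t_min/60)
rate = (44.9 − 31.0) / (63/60)

13.2381 L/hr


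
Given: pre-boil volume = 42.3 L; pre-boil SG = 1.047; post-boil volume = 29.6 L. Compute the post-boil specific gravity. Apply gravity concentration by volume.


SG_post = 1 + (SG_pre − 1)·V_pre/V_post
pts_pre = (1.047 − 1)·1000 = 47.0000
pts_post = 47.0000·42.3/29.6 = 67.1655
SG_post = 1 + 67.1655/1000

1.0672


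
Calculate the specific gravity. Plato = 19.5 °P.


SG = 259/(259 − P)
SG = 259/(259 − 19.5)

1.0814


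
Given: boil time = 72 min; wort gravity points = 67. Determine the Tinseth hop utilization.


U = 1.65·0.000125^(GP/1000) · (1 − e^(−0.04·t))/4.15
bigness = 1.65·0.000125^(67/1000) = 0.9036
boil_factor = (1 − e^(−0.04·72))/4.15 = 0.2274
U = 0.9036 · 0.2274

0.2055


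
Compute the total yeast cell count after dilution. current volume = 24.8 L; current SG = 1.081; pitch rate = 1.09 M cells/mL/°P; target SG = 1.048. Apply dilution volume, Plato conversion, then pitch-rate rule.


V_w = V·((SG_c−1)/(SG_t−1)−1);  °P = 259 − 259/SG_t;  cells = rate·(V+V_w)·°P
V_w = 24.8·((1.081−1)/(1.048−1)−1) = 17.0500
V_final = 24.8 + 17.0500 = 41.8500
°P = 259 − 259/1.048 = 11.8626
cells = 1.09·41.8500·11.8626

541.1301 billion cells


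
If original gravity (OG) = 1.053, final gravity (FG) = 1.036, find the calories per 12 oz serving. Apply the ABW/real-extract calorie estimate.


ABW = (OG−FG)·131.25·0.79/FG;  °P = 259 − 259/SG (for OG→OE and FG→AE);  RE = 0.1808·OE + 0.8192·AE;  Cal = (6.9·ABW + 4·(RE−0.1))·FG·3.55
ABW = (1.053 − 1.036)·131.25·0.79/1.036 = 1.7014
OE = 259 − 259/1.053 = 13.0361 °P
AE = 259 − 259/1.036 = 9.0000 °P
RE = 0.1808·13.0361 + 0.8192·9.0000 = 9.7297 °P
Cal = (6.9·1.7014 + 4·(9.7297−0.1))·1.036·3.55

184.8418 kcal


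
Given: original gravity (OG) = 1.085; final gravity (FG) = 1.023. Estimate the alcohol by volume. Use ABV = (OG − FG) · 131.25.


ABV = (1.085 − 1.023) · 131.25

8.1375 % ABV


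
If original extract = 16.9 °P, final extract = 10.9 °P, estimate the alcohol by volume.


SG = 259/(259 − P);  ABV = (OG − FG)·131.25
OG = 259/(259 − 16.9) = 1.0698
FG = 259/(259 − 10.9) = 1.0439
ABV = (1.0698 − 1.0439)·131.25

3.3957 % ABV


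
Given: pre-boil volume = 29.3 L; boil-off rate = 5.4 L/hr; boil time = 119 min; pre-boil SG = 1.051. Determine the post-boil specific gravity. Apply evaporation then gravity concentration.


V_post = V_pre − rate·(t/60);  SG_post = 1 + (SG_pre−1)·V_pre/V_post
V_post = 29.3 − 5.4·(119/60) = 18.5900
SG_post = 1 + (1.051 − 1)·29.3/18.5900

1.0804


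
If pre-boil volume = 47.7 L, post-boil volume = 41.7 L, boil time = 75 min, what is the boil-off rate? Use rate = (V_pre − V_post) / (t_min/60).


rate = (47.7 − 41.7) / (75/60)

4.8000 L/hr


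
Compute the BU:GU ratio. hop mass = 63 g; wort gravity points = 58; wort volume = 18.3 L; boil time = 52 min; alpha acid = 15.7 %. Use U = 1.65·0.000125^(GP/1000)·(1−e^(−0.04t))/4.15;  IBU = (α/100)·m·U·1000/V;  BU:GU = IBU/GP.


U = 1.65·0.000125^(58/1000)·(1−e^(−0.04·52))/4.15 = 0.2066
IBU = (15.7/100)·63·0.2066·1000/18.3 = 111.6576
BU:GU = 111.6576/58

1.9251


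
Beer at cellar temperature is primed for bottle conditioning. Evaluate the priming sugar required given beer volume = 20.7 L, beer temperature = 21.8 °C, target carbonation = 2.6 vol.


residual = 14.695·(0.01821 + 0.09011·e^(−0.04·T));  sugar = (target − residual)·4.0·V
residual = 14.695·(0.01821 + 0.09011·e^(−0.04·21.8)) = 0.8212
sugar = (2.6 − 0.8212)·4.0·20.7

147.2806 g


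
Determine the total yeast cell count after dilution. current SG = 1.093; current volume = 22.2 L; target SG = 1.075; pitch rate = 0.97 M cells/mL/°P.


V_w = V·((SG_c−1)/(SG_t−1)−1);  °P = 259 − 259/SG_t;  cells = rate·(V+V_w)·°P
V_w = 22.2·((1.093−1)/(1.075−1)−1) = 5.3280
V_final = 22.2 + 5.3280 = 27.5280
°P = 259 − 259/1.075 = 18.0698
cells = 0.97·27.5280·18.0698

482.5018 billion cells


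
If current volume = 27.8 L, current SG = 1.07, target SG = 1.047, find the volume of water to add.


V_water = V·((SG_curr − 1)/(SG_target − 1) − 1)
V_water = 27.8·((1.07 − 1)/(1.047 − 1) − 1)

13.6043 L


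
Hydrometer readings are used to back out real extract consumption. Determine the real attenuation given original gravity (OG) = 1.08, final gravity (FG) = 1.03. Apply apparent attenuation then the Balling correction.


AA = (OG−FG)/(OG−1)·100;  RA = AA·0.8192
AA = (1.08 − 1.03)/(1.08 − 1)·100 = 62.5000
RA = 62.5000·0.8192

51.2000 %


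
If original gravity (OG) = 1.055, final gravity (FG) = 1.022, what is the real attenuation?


AA = (OG−FG)/(OG−1)·100;  RA = AA·0.8192
AA = (1.055 − 1.022)/(1.055 − 1)·100 = 60.0000
RA = 60.0000·0.8192

49.1520 %


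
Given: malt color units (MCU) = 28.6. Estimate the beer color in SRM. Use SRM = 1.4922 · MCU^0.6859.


SRM = 1.4922 · 28.6^0.6859

14.8850 SRM


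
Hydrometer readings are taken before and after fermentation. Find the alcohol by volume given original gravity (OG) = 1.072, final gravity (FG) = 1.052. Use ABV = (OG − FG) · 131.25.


ABV = (1.072 − 1.052) · 131.25

2.6250 % ABV


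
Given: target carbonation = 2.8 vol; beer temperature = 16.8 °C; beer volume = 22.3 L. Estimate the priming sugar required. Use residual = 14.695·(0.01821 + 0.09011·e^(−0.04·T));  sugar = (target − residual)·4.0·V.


residual = 14.695·(0.01821 + 0.09011·e^(−0.04·16.8)) = 0.9438
sugar = (2.8 − 0.9438)·4.0·22.3

165.5704 g


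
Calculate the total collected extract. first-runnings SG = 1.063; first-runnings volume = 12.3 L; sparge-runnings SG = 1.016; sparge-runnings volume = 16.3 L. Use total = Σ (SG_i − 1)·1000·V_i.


first = (1.063 − 1)·1000·12.3 = 774.9000
sparge = (1.016 − 1)·1000·16.3 = 260.8000
total = 774.9000 + 260.8000

1035.7000 gravity·L


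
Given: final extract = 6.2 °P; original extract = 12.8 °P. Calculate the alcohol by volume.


SG = 259/(259 − P);  ABV = (OG − FG)·131.25
OG = 259/(259 − 12.8) = 1.0520
FG = 259/(259 − 6.2) = 1.0245
ABV = (1.0520 − 1.0245)·131.25

3.6048 % ABV


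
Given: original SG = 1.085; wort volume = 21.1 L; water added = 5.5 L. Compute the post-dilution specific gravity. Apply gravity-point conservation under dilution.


SG_new = 1 + (SG_old − 1)·V_old/(V_old + V_water)
pts = (1.085 − 1)·1000·21.1/(21.1 + 5.5) = 67.4248
SG_new = 1 + 67.4248/1000

1.0674


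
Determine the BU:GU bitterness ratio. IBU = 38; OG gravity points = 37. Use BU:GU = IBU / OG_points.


BU:GU = 38 / 37

1.0270


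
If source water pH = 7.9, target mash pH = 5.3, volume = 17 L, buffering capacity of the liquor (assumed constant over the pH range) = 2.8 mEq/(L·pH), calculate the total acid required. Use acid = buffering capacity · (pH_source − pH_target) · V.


acid = 2.8 · (7.9 − 5.3) · 17

123.7600 mEq


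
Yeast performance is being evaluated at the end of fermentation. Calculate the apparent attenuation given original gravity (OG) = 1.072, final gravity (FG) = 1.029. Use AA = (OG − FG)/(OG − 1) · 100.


AA = (1.072 − 1.029)/(1.072 − 1) · 100

59.7222 %


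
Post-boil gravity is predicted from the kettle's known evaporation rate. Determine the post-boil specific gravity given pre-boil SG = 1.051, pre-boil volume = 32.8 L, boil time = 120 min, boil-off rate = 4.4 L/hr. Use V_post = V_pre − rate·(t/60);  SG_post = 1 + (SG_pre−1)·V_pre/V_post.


V_post = 32.8 − 4.4·(120/60) = 24.0000
SG_post = 1 + (1.051 − 1)·32.8/24.0000

1.0697


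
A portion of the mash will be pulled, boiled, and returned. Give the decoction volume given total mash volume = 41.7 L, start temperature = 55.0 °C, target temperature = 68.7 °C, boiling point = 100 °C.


V_dec = V_total·(T_target − T_start)/(T_boil − T_start)
V_dec = 41.7·(68.7 − 55.0)/(100 − 55.0)

12.6953 L


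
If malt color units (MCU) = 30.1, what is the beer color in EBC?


SRM = 1.4922·MCU^0.6859;  EBC = SRM·1.97
SRM = 1.4922·30.1^0.6859 = 15.4161
EBC = 15.4161·1.97

30.3698 EBC


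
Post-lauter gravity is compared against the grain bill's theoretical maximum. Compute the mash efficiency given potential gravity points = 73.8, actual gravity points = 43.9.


efficiency = actual / potential × 100
efficiency = 43.9 / 73.8 × 100

59.4851 %


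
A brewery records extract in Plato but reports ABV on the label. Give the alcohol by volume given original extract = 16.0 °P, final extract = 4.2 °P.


SG = 259/(259 − P);  ABV = (OG − FG)·131.25
OG = 259/(259 − 16.0) = 1.0658
FG = 259/(259 − 4.2) = 1.0165
ABV = (1.0658 − 1.0165)·131.25

6.4785 % ABV


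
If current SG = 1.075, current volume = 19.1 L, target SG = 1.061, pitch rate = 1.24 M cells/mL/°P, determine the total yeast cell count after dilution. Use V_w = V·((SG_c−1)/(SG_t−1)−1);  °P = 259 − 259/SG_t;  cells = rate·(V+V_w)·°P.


V_w = 19.1·((1.075−1)/(1.061−1)−1) = 4.3836
V_final = 19.1 + 4.3836 = 23.4836
°P = 259 − 259/1.061 = 14.8907
cells = 1.24·23.4836·14.8907

433.6114 billion cells


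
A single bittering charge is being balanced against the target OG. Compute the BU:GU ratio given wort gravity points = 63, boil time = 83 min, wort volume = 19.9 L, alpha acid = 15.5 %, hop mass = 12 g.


U = 1.65·0.000125^(GP/1000)·(1−e^(−0.04t))/4.15;  IBU = (α/100)·m·U·1000/V;  BU:GU = IBU/GP
U = 1.65·0.000125^(63/1000)·(1−e^(−0.04·83))/4.15 = 0.2175
IBU = (15.5/100)·12·0.2175·1000/19.9 = 20.3334
BU:GU = 20.3334/63

0.3228


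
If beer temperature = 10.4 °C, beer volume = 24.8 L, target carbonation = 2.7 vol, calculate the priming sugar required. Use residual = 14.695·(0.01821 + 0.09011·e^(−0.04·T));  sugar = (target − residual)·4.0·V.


residual = 14.695·(0.01821 + 0.09011·e^(−0.04·10.4)) = 1.1411
sugar = (2.7 − 1.1411)·4.0·24.8

154.6407 g


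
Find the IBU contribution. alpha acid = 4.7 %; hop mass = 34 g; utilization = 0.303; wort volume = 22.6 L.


IBU = (α/100)·mass·U·1000 / V
IBU = (4.7/100)·34·0.303·1000 / 22.6

21.4245 IBU


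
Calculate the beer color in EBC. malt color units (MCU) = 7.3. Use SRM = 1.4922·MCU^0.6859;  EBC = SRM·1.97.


SRM = 1.4922·7.3^0.6859 = 5.8342
EBC = 5.8342·1.97

11.4933 EBC


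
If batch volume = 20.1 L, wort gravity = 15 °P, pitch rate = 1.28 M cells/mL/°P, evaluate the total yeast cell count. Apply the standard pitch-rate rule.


cells (billions) = rate · V_L · °P
cells = 1.28 · 20.1 · 15

385.9200 billion cells


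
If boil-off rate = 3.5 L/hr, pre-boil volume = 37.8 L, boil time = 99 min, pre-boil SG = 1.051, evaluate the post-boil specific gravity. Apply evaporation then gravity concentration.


V_post = V_pre − rate·(t/60);  SG_post = 1 + (SG_pre−1)·V_pre/V_post
V_post = 37.8 − 3.5·(99/60) = 32.0250
SG_post = 1 + (1.051 − 1)·37.8/32.0250

1.0602


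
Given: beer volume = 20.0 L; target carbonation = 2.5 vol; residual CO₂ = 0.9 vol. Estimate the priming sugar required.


sugar = (target − residual)·4.0·V
sugar = (2.5 − 0.9)·4.0·20.0

128.0000 g


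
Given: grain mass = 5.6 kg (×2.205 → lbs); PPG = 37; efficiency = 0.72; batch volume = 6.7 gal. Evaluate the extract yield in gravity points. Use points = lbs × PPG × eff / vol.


lbs = 5.6 × 2.205 = 12.3480
points = 12.3480 × 37 × 0.72 / 6.7

49.0971 points


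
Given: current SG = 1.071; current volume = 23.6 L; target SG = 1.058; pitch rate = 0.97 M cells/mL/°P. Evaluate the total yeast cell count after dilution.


V_w = V·((SG_c−1)/(SG_t−1)−1);  °P = 259 − 259/SG_t;  cells = rate·(V+V_w)·°P
V_w = 23.6·((1.071−1)/(1.058−1)−1) = 5.2897
V_final = 23.6 + 5.2897 = 28.8897
°P = 259 − 259/1.058 = 14.1985
cells = 0.97·28.8897·14.1985

397.8837 billion cells


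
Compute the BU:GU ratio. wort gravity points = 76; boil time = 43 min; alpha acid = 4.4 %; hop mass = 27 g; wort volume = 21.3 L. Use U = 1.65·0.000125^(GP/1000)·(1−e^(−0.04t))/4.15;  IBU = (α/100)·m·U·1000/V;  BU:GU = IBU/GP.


U = 1.65·0.000125^(76/1000)·(1−e^(−0.04·43))/4.15 = 0.1649
IBU = (4.4/100)·27·0.1649·1000/21.3 = 9.1949
BU:GU = 9.1949/76

0.1210


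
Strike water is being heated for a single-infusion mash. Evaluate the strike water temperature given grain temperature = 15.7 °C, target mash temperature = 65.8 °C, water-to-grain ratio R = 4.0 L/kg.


T_strike = (0.41/R)·(T_mash − T_grain) + T_mash
T_strike = (0.41/4.0)·(65.8 − 15.7) + 65.8

70.9352 °C


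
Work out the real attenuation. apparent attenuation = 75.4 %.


RA = AA · 0.8192
RA = 75.4 · 0.8192

61.7677 %


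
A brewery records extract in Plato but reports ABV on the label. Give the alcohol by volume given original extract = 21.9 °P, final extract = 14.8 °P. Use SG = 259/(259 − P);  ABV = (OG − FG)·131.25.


OG = 259/(259 − 21.9) = 1.0924
FG = 259/(259 − 14.8) = 1.0606
ABV = (1.0924 − 1.0606)·131.25

4.1685 % ABV


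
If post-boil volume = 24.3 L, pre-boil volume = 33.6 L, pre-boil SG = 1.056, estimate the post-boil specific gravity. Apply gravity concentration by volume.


SG_post = 1 + (SG_pre − 1)·V_pre/V_post
pts_pre = (1.056 − 1)·1000 = 56.0000
pts_post = 56.0000·33.6/24.3 = 77.4321
SG_post = 1 + 77.4321/1000

1.0774


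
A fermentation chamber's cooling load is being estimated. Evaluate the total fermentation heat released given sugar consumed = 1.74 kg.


Q = m_sugar · 590 kJ/kg
Q = 1.74 · 590

1026.6000 kJ


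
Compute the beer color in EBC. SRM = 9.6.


EBC = SRM · 1.97
EBC = 9.6 · 1.97

18.9120 EBC


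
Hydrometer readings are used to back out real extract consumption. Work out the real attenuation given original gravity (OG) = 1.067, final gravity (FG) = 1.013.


AA = (OG−FG)/(OG−1)·100;  RA = AA·0.8192
AA = (1.067 − 1.013)/(1.067 − 1)·100 = 80.5970
RA = 80.5970·0.8192

66.0251 %


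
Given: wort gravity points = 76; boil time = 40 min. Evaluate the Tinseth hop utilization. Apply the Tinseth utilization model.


U = 1.65·0.000125^(GP/1000) · (1 − e^(−0.04·t))/4.15
bigness = 1.65·0.000125^(76/1000) = 0.8334
boil_factor = (1 − e^(−0.04·40))/4.15 = 0.1923
U = 0.8334 · 0.1923

0.1603


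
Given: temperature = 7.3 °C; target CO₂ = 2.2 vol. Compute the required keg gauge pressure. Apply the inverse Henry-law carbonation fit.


psi = vols/(0.01821 + 0.09011·e^(−0.04·T)) − 14.695
psi = 2.2/(0.01821 + 0.09011·e^(−0.04·7.3)) − 14.695

11.0356 psi


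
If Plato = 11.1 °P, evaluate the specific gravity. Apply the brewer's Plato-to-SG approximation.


SG = 259/(259 − P)
SG = 259/(259 − 11.1)

1.0448


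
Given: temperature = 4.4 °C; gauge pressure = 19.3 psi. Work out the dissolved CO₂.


vols = (P + 14.695)·(0.01821 + 0.09011·e^(−0.04·T))
vols = (19.3 + 14.695)·(0.01821 + 0.09011·e^(−0.04·4.4))

3.1880 volumes


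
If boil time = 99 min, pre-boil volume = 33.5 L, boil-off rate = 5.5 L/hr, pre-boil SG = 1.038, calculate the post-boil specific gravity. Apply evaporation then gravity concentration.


V_post = V_pre − rate·(t/60);  SG_post = 1 + (SG_pre−1)·V_pre/V_post
V_post = 33.5 − 5.5·(99/60) = 24.4250
SG_post = 1 + (1.038 − 1)·33.5/24.4250

1.0521


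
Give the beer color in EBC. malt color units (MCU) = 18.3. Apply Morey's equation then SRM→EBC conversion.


SRM = 1.4922·MCU^0.6859;  EBC = SRM·1.97
SRM = 1.4922·18.3^0.6859 = 10.9583
EBC = 10.9583·1.97

21.5878 EBC


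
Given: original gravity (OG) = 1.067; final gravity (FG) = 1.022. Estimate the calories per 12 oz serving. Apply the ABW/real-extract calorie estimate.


ABW = (OG−FG)·131.25·0.79/FG;  °P = 259 − 259/SG (for OG→OE and FG→AE);  RE = 0.1808·OE + 0.8192·AE;  Cal = (6.9·ABW + 4·(RE−0.1))·FG·3.55
ABW = (1.067 − 1.022)·131.25·0.79/1.022 = 4.5655
OE = 259 − 259/1.067 = 16.2634 °P
AE = 259 − 259/1.022 = 5.5753 °P
RE = 0.1808·16.2634 + 0.8192·5.5753 = 7.5077 °P
Cal = (6.9·4.5655 + 4·(7.5077−0.1))·1.022·3.55

221.7962 kcal


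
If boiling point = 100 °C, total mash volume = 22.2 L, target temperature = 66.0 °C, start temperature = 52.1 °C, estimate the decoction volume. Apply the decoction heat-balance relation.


V_dec = V_total·(T_target − T_start)/(T_boil − T_start)
V_dec = 22.2·(66.0 − 52.1)/(100 − 52.1)

6.4422 L


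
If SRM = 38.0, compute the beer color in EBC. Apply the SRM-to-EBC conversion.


EBC = SRM · 1.97
EBC = 38.0 · 1.97

74.8600 EBC


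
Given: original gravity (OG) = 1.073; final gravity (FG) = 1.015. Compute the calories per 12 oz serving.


ABW = (OG−FG)·131.25·0.79/FG;  °P = 259 − 259/SG (for OG→OE and FG→AE);  RE = 0.1808·OE + 0.8192·AE;  Cal = (6.9·ABW + 4·(RE−0.1))·FG·3.55
ABW = (1.073 − 1.015)·131.25·0.79/1.015 = 5.9250
OE = 259 − 259/1.073 = 17.6207 °P
AE = 259 − 259/1.015 = 3.8276 °P
RE = 0.1808·17.6207 + 0.8192·3.8276 = 6.3214 °P
Cal = (6.9·5.9250 + 4·(6.3214−0.1))·1.015·3.55

236.9786 kcal


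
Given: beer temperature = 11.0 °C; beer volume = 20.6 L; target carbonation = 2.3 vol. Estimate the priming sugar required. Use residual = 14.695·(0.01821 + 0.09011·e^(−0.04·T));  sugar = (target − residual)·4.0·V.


residual = 14.695·(0.01821 + 0.09011·e^(−0.04·11.0)) = 1.1204
sugar = (2.3 − 1.1204)·4.0·20.6

97.1984 g


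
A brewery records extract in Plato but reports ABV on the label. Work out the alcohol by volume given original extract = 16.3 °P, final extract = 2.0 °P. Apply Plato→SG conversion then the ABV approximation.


SG = 259/(259 − P);  ABV = (OG − FG)·131.25
OG = 259/(259 − 16.3) = 1.0672
FG = 259/(259 − 2.0) = 1.0078
ABV = (1.0672 − 1.0078)·131.25

7.7935 % ABV


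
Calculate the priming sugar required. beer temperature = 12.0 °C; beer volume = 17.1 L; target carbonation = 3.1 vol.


residual = 14.695·(0.01821 + 0.09011·e^(−0.04·T));  sugar = (target − residual)·4.0·V
residual = 14.695·(0.01821 + 0.09011·e^(−0.04·12.0)) = 1.0870
sugar = (3.1 − 1.0870)·4.0·17.1

137.6914 g


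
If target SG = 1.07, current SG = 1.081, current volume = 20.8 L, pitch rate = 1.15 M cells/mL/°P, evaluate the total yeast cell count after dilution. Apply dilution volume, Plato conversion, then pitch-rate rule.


V_w = V·((SG_c−1)/(SG_t−1)−1);  °P = 259 − 259/SG_t;  cells = rate·(V+V_w)·°P
V_w = 20.8·((1.081−1)/(1.07−1)−1) = 3.2686
V_final = 20.8 + 3.2686 = 24.0686
°P = 259 − 259/1.07 = 16.9439
cells = 1.15·24.0686·16.9439

468.9885 billion cells


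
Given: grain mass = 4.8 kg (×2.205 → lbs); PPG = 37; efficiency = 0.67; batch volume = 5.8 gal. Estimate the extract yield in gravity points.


points = lbs × PPG × eff / vol
lbs = 4.8 × 2.205 = 10.5840
points = 10.5840 × 37 × 0.67 / 5.8

45.2375 points


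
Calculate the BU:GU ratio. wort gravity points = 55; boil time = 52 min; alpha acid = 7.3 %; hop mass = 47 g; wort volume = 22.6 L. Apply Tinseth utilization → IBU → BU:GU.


U = 1.65·0.000125^(GP/1000)·(1−e^(−0.04t))/4.15;  IBU = (α/100)·m·U·1000/V;  BU:GU = IBU/GP
U = 1.65·0.000125^(55/1000)·(1−e^(−0.04·52))/4.15 = 0.2122
IBU = (7.3/100)·47·0.2122·1000/22.6 = 32.2197
BU:GU = 32.2197/55

0.5858


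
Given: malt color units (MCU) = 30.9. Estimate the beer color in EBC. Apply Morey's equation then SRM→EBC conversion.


SRM = 1.4922·MCU^0.6859;  EBC = SRM·1.97
SRM = 1.4922·30.9^0.6859 = 15.6960
EBC = 15.6960·1.97

30.9212 EBC


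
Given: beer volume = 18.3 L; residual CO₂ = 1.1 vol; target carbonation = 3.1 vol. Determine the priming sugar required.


sugar = (target − residual)·4.0·V
sugar = (3.1 − 1.1)·4.0·18.3

146.4000 g


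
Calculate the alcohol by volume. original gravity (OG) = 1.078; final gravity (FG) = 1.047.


ABV = (OG − FG) · 131.25
ABV = (1.078 − 1.047) · 131.25

4.0688 % ABV


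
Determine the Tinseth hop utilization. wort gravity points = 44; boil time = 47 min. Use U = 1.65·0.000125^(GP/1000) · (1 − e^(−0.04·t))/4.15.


bigness = 1.65·0.000125^(44/1000) = 1.1111
boil_factor = (1 − e^(−0.04·47))/4.15 = 0.2042
U = 1.1111 · 0.2042

0.2269


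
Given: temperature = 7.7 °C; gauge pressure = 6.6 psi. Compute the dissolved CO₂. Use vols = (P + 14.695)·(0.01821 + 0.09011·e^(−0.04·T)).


vols = (6.6 + 14.695)·(0.01821 + 0.09011·e^(−0.04·7.7))

1.7980 volumes


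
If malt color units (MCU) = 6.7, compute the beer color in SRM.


SRM = 1.4922 · MCU^0.6859
SRM = 1.4922 · 6.7^0.6859

5.5009 SRM


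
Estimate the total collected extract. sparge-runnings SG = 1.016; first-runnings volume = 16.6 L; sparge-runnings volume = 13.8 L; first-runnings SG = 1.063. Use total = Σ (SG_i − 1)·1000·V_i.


first = (1.063 − 1)·1000·16.6 = 1045.8000
sparge = (1.016 − 1)·1000·13.8 = 220.8000
total = 1045.8000 + 220.8000

1266.6000 gravity·L


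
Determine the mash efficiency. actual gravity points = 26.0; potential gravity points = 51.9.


efficiency = actual / potential × 100
efficiency = 26.0 / 51.9 × 100

50.0963 %


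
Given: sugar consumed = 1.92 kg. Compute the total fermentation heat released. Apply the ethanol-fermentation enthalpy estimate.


Q = m_sugar · 590 kJ/kg
Q = 1.92 · 590

1132.8000 kJ


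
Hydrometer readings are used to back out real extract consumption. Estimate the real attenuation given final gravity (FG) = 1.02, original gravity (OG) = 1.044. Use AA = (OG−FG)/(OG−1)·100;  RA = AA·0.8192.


AA = (1.044 − 1.02)/(1.044 − 1)·100 = 54.5455
RA = 54.5455·0.8192

44.6836 %


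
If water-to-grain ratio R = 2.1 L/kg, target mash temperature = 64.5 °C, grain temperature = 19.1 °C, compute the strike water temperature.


T_strike = (0.41/R)·(T_mash − T_grain) + T_mash
T_strike = (0.41/2.1)·(64.5 − 19.1) + 64.5

73.3638 °C


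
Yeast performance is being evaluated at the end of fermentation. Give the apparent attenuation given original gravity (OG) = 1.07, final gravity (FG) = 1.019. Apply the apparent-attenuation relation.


AA = (OG − FG)/(OG − 1) · 100
AA = (1.07 − 1.019)/(1.07 − 1) · 100

72.8571 %


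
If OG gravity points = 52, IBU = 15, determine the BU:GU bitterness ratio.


BU:GU = IBU / OG_points
BU:GU = 15 / 52

0.2885


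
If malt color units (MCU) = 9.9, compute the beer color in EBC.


SRM = 1.4922·MCU^0.6859;  EBC = SRM·1.97
SRM = 1.4922·9.9^0.6859 = 7.1901
EBC = 7.1901·1.97

14.1644 EBC


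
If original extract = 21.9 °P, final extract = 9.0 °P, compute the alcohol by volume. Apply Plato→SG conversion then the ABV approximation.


SG = 259/(259 − P);  ABV = (OG − FG)·131.25
OG = 259/(259 − 21.9) = 1.0924
FG = 259/(259 − 9.0) = 1.0360
ABV = (1.0924 − 1.0360)·131.25

7.3980 % ABV


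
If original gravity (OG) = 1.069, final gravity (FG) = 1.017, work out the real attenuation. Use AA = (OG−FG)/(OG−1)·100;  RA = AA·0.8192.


AA = (1.069 − 1.017)/(1.069 − 1)·100 = 75.3623
RA = 75.3623·0.8192

61.7368 %


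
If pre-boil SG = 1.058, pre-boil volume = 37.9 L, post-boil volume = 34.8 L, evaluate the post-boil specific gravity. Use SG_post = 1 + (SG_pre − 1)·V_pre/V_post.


pts_pre = (1.058 − 1)·1000 = 58.0000
pts_post = 58.0000·37.9/34.8 = 63.1667
SG_post = 1 + 63.1667/1000

1.0632


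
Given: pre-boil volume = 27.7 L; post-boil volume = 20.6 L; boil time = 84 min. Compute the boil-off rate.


rate = (V_pre − V_post) / (t_min/60)
rate = (27.7 − 20.6) / (84/60)

5.0714 L/hr


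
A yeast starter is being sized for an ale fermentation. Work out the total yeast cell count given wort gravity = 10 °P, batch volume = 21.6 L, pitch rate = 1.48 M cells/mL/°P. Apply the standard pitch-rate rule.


cells (billions) = rate · V_L · °P
cells = 1.48 · 21.6 · 10

319.6800 billion cells


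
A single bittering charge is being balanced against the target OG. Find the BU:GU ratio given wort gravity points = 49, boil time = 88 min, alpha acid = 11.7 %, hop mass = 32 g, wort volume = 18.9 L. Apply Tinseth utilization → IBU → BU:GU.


U = 1.65·0.000125^(GP/1000)·(1−e^(−0.04t))/4.15;  IBU = (α/100)·m·U·1000/V;  BU:GU = IBU/GP
U = 1.65·0.000125^(49/1000)·(1−e^(−0.04·88))/4.15 = 0.2484
IBU = (11.7/100)·32·0.2484·1000/18.9 = 49.2050
BU:GU = 49.2050/49

1.0042


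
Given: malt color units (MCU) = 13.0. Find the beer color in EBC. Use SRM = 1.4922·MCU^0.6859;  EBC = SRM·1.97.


SRM = 1.4922·13.0^0.6859 = 8.6672
EBC = 8.6672·1.97

17.0745 EBC


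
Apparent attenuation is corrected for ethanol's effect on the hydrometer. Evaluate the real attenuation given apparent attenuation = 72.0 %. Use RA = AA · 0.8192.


RA = 72.0 · 0.8192

58.9824 %


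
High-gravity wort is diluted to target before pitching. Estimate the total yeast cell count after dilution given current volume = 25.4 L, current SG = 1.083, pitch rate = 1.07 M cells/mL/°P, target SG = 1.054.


V_w = V·((SG_c−1)/(SG_t−1)−1);  °P = 259 − 259/SG_t;  cells = rate·(V+V_w)·°P
V_w = 25.4·((1.083−1)/(1.054−1)−1) = 13.6407
V_final = 25.4 + 13.6407 = 39.0407
°P = 259 − 259/1.054 = 13.2694
cells = 1.07·39.0407·13.2694

554.3126 billion cells


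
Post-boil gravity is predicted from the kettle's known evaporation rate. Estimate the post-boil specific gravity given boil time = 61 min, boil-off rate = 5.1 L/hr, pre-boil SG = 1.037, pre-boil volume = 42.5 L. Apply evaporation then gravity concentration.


V_post = V_pre − rate·(t/60);  SG_post = 1 + (SG_pre−1)·V_pre/V_post
V_post = 42.5 − 5.1·(61/60) = 37.3150
SG_post = 1 + (1.037 − 1)·42.5/37.3150

1.0421


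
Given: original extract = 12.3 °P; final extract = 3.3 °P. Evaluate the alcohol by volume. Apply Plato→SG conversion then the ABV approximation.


SG = 259/(259 − P);  ABV = (OG − FG)·131.25
OG = 259/(259 − 12.3) = 1.0499
FG = 259/(259 − 3.3) = 1.0129
ABV = (1.0499 − 1.0129)·131.25

4.8500 % ABV


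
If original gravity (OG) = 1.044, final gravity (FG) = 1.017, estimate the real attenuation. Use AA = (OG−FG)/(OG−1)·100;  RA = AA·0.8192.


AA = (1.044 − 1.017)/(1.044 − 1)·100 = 61.3636
RA = 61.3636·0.8192

50.2691 %


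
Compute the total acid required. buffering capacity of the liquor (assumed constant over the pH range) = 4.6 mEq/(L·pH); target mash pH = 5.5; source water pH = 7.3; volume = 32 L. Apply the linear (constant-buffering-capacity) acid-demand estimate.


acid = buffering capacity · (pH_source − pH_target) · V
acid = 4.6 · (7.3 − 5.5) · 32

264.9600 mEq


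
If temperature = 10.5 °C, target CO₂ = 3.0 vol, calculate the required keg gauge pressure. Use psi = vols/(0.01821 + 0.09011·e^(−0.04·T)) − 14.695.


psi = 3.0/(0.01821 + 0.09011·e^(−0.04·10.5)) − 14.695

24.0564 psi


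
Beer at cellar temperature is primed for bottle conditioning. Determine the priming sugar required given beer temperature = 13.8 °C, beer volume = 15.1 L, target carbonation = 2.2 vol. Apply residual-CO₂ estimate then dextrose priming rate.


residual = 14.695·(0.01821 + 0.09011·e^(−0.04·T));  sugar = (target − residual)·4.0·V
residual = 14.695·(0.01821 + 0.09011·e^(−0.04·13.8)) = 1.0300
sugar = (2.2 − 1.0300)·4.0·15.1

70.6652 g


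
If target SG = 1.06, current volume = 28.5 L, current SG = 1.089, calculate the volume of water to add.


V_water = V·((SG_curr − 1)/(SG_target − 1) − 1)
V_water = 28.5·((1.089 − 1)/(1.06 − 1) − 1)

13.7750 L


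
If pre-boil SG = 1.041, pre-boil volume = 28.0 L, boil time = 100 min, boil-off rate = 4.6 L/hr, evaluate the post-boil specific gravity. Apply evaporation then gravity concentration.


V_post = V_pre − rate·(t/60);  SG_post = 1 + (SG_pre−1)·V_pre/V_post
V_post = 28.0 − 4.6·(100/60) = 20.3333
SG_post = 1 + (1.041 − 1)·28.0/20.3333

1.0565


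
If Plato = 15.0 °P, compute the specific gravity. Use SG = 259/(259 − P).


SG = 259/(259 − 15.0)

1.0615


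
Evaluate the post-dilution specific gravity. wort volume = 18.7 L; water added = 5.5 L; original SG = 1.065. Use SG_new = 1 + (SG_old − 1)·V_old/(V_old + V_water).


pts = (1.065 − 1)·1000·18.7/(18.7 + 5.5) = 50.2273
SG_new = 1 + 50.2273/1000

1.0502


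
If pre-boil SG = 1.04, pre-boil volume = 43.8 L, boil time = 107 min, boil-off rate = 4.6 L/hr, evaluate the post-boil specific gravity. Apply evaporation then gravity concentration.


V_post = V_pre − rate·(t/60);  SG_post = 1 + (SG_pre−1)·V_pre/V_post
V_post = 43.8 − 4.6·(107/60) = 35.5967
SG_post = 1 + (1.04 − 1)·43.8/35.5967

1.0492


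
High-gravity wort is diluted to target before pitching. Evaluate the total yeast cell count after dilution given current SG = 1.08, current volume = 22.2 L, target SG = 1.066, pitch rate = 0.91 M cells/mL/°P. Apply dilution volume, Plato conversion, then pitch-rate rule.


V_w = V·((SG_c−1)/(SG_t−1)−1);  °P = 259 − 259/SG_t;  cells = rate·(V+V_w)·°P
V_w = 22.2·((1.08−1)/(1.066−1)−1) = 4.7091
V_final = 22.2 + 4.7091 = 26.9091
°P = 259 − 259/1.066 = 16.0356
cells = 0.91·26.9091·16.0356

392.6693 billion cells


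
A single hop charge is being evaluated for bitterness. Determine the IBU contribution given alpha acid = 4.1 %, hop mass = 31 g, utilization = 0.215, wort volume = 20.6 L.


IBU = (α/100)·mass·U·1000 / V
IBU = (4.1/100)·31·0.215·1000 / 20.6

13.2653 IBU


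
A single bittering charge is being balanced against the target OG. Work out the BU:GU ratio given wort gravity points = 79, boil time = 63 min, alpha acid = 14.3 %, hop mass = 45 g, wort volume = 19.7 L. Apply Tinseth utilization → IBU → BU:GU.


U = 1.65·0.000125^(GP/1000)·(1−e^(−0.04t))/4.15;  IBU = (α/100)·m·U·1000/V;  BU:GU = IBU/GP
U = 1.65·0.000125^(79/1000)·(1−e^(−0.04·63))/4.15 = 0.1797
IBU = (14.3/100)·45·0.1797·1000/19.7 = 58.7144
BU:GU = 58.7144/79

0.7432


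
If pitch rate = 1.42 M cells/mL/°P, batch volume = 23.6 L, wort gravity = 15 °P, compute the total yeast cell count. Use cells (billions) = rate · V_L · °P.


cells = 1.42 · 23.6 · 15

502.6800 billion cells


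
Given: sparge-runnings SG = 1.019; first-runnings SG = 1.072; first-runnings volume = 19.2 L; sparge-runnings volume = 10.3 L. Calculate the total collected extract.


total = Σ (SG_i − 1)·1000·V_i
first = (1.072 − 1)·1000·19.2 = 1382.4000
sparge = (1.019 − 1)·1000·10.3 = 195.7000
total = 1382.4000 + 195.7000

1578.1000 gravity·L


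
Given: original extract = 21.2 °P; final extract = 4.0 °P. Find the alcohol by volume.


SG = 259/(259 − P);  ABV = (OG − FG)·131.25
OG = 259/(259 − 21.2) = 1.0892
FG = 259/(259 − 4.0) = 1.0157
ABV = (1.0892 − 1.0157)·131.25

9.6422 % ABV


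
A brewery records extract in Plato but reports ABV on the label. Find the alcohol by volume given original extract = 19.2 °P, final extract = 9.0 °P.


SG = 259/(259 − P);  ABV = (OG − FG)·131.25
OG = 259/(259 − 19.2) = 1.0801
FG = 259/(259 − 9.0) = 1.0360
ABV = (1.0801 − 1.0360)·131.25

5.7838 % ABV


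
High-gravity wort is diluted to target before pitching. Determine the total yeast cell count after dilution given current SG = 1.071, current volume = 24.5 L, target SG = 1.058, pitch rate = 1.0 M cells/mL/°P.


V_w = V·((SG_c−1)/(SG_t−1)−1);  °P = 259 − 259/SG_t;  cells = rate·(V+V_w)·°P
V_w = 24.5·((1.071−1)/(1.058−1)−1) = 5.4914
V_final = 24.5 + 5.4914 = 29.9914
°P = 259 − 259/1.058 = 14.1985
cells = 1.0·29.9914·14.1985

425.8322 billion cells


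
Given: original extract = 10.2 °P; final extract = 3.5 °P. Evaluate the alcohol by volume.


SG = 259/(259 − P);  ABV = (OG − FG)·131.25
OG = 259/(259 − 10.2) = 1.0410
FG = 259/(259 − 3.5) = 1.0137
ABV = (1.0410 − 1.0137)·131.25

3.5829 % ABV


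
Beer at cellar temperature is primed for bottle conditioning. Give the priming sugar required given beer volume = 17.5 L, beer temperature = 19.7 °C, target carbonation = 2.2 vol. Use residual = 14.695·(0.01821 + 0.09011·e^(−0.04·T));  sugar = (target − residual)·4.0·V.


residual = 14.695·(0.01821 + 0.09011·e^(−0.04·19.7)) = 0.8698
sugar = (2.2 − 0.8698)·4.0·17.5

93.1164 g


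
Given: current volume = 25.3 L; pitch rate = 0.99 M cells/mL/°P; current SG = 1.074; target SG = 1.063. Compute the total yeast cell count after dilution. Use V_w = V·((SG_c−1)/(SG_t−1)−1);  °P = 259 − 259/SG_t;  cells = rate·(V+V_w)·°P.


V_w = 25.3·((1.074−1)/(1.063−1)−1) = 4.4175
V_final = 25.3 + 4.4175 = 29.7175
°P = 259 − 259/1.063 = 15.3500
cells = 0.99·29.7175·15.3500

451.6000 billion cells


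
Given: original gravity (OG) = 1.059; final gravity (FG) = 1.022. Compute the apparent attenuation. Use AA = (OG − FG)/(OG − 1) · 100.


AA = (1.059 − 1.022)/(1.059 − 1) · 100

62.7119 %


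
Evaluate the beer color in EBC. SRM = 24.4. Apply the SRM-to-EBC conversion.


EBC = SRM · 1.97
EBC = 24.4 · 1.97

48.0680 EBC


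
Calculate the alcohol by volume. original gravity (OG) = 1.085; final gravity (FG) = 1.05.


ABV = (OG − FG) · 131.25
ABV = (1.085 − 1.05) · 131.25

4.5937 % ABV


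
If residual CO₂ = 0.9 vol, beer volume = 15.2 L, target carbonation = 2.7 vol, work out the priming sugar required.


sugar = (target − residual)·4.0·V
sugar = (2.7 − 0.9)·4.0·15.2

109.4400 g


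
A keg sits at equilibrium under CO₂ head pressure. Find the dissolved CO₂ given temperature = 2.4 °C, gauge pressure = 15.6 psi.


vols = (P + 14.695)·(0.01821 + 0.09011·e^(−0.04·T))
vols = (15.6 + 14.695)·(0.01821 + 0.09011·e^(−0.04·2.4))

3.0317 volumes


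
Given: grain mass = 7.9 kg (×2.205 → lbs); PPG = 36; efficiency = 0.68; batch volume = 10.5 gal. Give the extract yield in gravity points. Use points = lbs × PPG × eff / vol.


lbs = 7.9 × 2.205 = 17.4195
points = 17.4195 × 36 × 0.68 / 10.5

40.6123 points


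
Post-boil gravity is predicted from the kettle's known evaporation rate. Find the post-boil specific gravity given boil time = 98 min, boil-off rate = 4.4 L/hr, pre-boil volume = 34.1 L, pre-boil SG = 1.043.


V_post = V_pre − rate·(t/60);  SG_post = 1 + (SG_pre−1)·V_pre/V_post
V_post = 34.1 − 4.4·(98/60) = 26.9133
SG_post = 1 + (1.043 − 1)·34.1/26.9133

1.0545


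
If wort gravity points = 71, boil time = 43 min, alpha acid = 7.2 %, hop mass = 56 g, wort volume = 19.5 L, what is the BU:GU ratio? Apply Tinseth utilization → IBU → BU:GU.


U = 1.65·0.000125^(GP/1000)·(1−e^(−0.04t))/4.15;  IBU = (α/100)·m·U·1000/V;  BU:GU = IBU/GP
U = 1.65·0.000125^(71/1000)·(1−e^(−0.04·43))/4.15 = 0.1724
IBU = (7.2/100)·56·0.1724·1000/19.5 = 35.6542
BU:GU = 35.6542/71

0.5022


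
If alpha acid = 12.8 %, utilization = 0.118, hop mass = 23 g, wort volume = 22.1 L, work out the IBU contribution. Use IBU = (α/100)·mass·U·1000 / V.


IBU = (12.8/100)·23·0.118·1000 / 22.1

15.7191 IBU


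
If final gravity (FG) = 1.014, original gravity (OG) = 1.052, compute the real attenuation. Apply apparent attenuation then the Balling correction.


AA = (OG−FG)/(OG−1)·100;  RA = AA·0.8192
AA = (1.052 − 1.014)/(1.052 − 1)·100 = 73.0769
RA = 73.0769·0.8192

59.8646 %


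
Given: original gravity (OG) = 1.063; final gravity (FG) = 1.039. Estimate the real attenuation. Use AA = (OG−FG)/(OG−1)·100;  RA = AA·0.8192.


AA = (1.063 − 1.039)/(1.063 − 1)·100 = 38.0952
RA = 38.0952·0.8192

31.2076 %


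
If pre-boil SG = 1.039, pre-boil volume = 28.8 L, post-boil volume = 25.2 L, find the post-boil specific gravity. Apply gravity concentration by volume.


SG_post = 1 + (SG_pre − 1)·V_pre/V_post
pts_pre = (1.039 − 1)·1000 = 39.0000
pts_post = 39.0000·28.8/25.2 = 44.5714
SG_post = 1 + 44.5714/1000

1.0446


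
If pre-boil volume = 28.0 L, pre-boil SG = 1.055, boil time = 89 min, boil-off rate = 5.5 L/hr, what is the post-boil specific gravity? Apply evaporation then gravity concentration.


V_post = V_pre − rate·(t/60);  SG_post = 1 + (SG_pre−1)·V_pre/V_post
V_post = 28.0 − 5.5·(89/60) = 19.8417
SG_post = 1 + (1.055 − 1)·28.0/19.8417

1.0776


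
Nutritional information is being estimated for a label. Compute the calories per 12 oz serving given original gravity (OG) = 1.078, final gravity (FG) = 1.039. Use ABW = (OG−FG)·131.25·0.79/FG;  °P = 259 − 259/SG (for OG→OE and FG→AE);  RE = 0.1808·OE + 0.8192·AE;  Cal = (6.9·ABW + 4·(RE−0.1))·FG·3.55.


ABW = (1.078 − 1.039)·131.25·0.79/1.039 = 3.8920
OE = 259 − 259/1.078 = 18.7403 °P
AE = 259 − 259/1.039 = 9.7218 °P
RE = 0.1808·18.7403 + 0.8192·9.7218 = 11.3524 °P
Cal = (6.9·3.8920 + 4·(11.3524−0.1))·1.039·3.55

265.0685 kcal
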